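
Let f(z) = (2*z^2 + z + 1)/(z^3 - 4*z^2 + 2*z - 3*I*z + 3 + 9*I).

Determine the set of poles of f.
The singularities of f are the zeros of the denominator. Factoring,
  z^3 - 4*z^2 + 2*z - 3*I*z + 3 + 9*I = (z - 2 - I)*(z + 1 + I)*(z - 3)
so the candidates are z = 2 + I, z = -1 - I, z = 3.

Check the numerator P(z) = 2*z^2 + z + 1 at each one:
  P(2 + I) = 9 + 9*I ≠ 0, so z = 2 + I is a (simple) pole.
  P(-1 - I) = 3*I ≠ 0, so z = -1 - I is a (simple) pole.
  P(3) = 22 ≠ 0, so z = 3 is a (simple) pole.

Poles of f: {-1 - I, 2 + I, 3}

Final answer: {-1 - I, 2 + I, 3}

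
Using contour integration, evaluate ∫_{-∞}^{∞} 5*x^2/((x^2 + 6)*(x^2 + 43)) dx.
5*pi*(-sqrt(6) + sqrt(43))/37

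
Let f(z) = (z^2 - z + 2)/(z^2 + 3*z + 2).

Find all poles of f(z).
{-2, -1}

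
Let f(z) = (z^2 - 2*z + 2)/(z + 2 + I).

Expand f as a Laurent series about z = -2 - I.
Put w = z - (-2 - I), i.e. z = w - 2 - I. The denominator is w, so it suffices to rewrite the numerator in powers of w.

P(z) = z^2 - 2*z + 2
P(w - 2 - I) = 9 + 6*I + (-6 - 2*I)*w + w^2

Dividing each term by w:
  f = (9 + 6*I)/w - 6 - 2*I + w

Substituting back w = z + 2 + I:
  f(z) = (9 + 6*I)/(z + 2 + I) - 6 - 2*I + (z + 2 + I)

The series is finite because the numerator is a polynomial; the negative powers form the principal part, and the coefficient of 1/(z + 2 + I) gives Res(f, -2 - I) = 9 + 6*I.

Final answer: (9 + 6*I)/(z + 2 + I) - 6 - 2*I + (z + 2 + I)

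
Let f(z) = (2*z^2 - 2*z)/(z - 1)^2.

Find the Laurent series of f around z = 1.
Put w = z - (1), i.e. z = w + 1. The denominator is w^2, so it suffices to rewrite the numerator in powers of w.

P(z) = 2*z^2 - 2*z
P(w + 1) = 2*w + 2*w^2

Dividing each term by w^2:
  f = 2/w + 2

Substituting back w = z - 1:
  f(z) = 2/(z - 1) + 2

The series is finite because the numerator is a polynomial; the negative powers form the principal part, and the coefficient of 1/(z - 1) gives Res(f, 1) = 2.

Final answer: 2/(z - 1) + 2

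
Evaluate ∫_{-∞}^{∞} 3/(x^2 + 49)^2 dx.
3*pi/686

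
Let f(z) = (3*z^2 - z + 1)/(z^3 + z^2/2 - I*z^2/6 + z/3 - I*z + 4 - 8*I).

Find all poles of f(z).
{-2 + 2*I/3, -2*I, 3/2 + 3*I/2}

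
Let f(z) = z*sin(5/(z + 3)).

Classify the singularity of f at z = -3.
Let u = z + 3. Then
  sin(5/u) = Σ_{k≥0} (-1)^k (5)^(2k+1)/((2k+1)!·u^(2k+1)) = 5/u - 125/(6*u^3) + 625/(24*u^5) + ...
which has infinitely many negative powers of u, so sin(5/(z + 3)) has an essential singularity at z = -3.
The extra factor z is a nonzero polynomial; if the product had at most a pole at z = -3, dividing by that polynomial would leave sin(5/(z + 3)) with at most a pole too — contradiction. (Equivalently, the product's Laurent series still has infinitely many negative powers.)
So the singularity is essential.

Final answer: essential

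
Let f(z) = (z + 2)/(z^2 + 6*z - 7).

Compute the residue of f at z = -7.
Write f(z) = P(z)/Q(z) with P(z) = z + 2 and Q(z) = z^2 + 6*z - 7.
The denominator factors as Q(z) = (z - 1)*(z + 7), so z = -7 is a simple zero of Q and P is analytic there; z = -7 is therefore a simple pole and
  Res(f, z₀) = P(z₀)/Q'(z₀).

Q'(z) = 2*z + 6, so Q'(-7) = -8.
P(-7) = -5.

Res(f, -7) = (-5)/(-8) = 5/8

Final answer: 5/8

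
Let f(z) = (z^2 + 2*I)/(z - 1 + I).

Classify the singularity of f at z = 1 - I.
The numerator vanishes at z = 1 - I ((1 - I)^2 = -2*I), so it is divisible by z - 1 + I:
  z^2 + 2*I = (z - 1 + I)*(z + 1 - I)
Hence for z ≠ 1 - I, f(z) = z + 1 - I, a polynomial, and lim_{z→1 - I} f(z) = 2 - 2*I is finite.
So the singularity is removable.

Final answer: removable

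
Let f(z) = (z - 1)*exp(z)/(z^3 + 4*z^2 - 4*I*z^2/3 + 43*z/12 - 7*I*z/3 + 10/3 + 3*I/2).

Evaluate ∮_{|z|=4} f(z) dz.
pi*(-90/373 - 408*I/373)*exp(-3 + I/2) + pi*(20688/76465 + 12024*I/76465)*exp(-2*I/3) + pi*(-6/205 + 192*I/205)*exp(-1 + 3*I/2)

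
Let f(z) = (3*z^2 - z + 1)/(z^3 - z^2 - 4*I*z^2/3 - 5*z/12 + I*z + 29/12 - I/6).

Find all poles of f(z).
The singularities of f are the zeros of the denominator. Factoring,
  z^3 - z^2 - 4*I*z^2/3 - 5*z/12 + I*z + 29/12 - I/6 = (z - 1 - 3*I/2)*(z + 1 - I/2)*(z - 1 + 2*I/3)
so the candidates are z = 1 + 3*I/2, z = -1 + I/2, z = 1 - 2*I/3.

Check the numerator P(z) = 3*z^2 - z + 1 at each one:
  P(1 + 3*I/2) = -15/4 + 15*I/2 ≠ 0, so z = 1 + 3*I/2 is a (simple) pole.
  P(-1 + I/2) = 17/4 - 7*I/2 ≠ 0, so z = -1 + I/2 is a (simple) pole.
  P(1 - 2*I/3) = 5/3 - 10*I/3 ≠ 0, so z = 1 - 2*I/3 is a (simple) pole.

Poles of f: {-1 + I/2, 1 - 2*I/3, 1 + 3*I/2}

Final answer: {-1 + I/2, 1 - 2*I/3, 1 + 3*I/2}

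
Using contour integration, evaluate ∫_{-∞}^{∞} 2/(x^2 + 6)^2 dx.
Let f(z) = 2/(z^2 + 6)^2. The denominator has no real zeros and deg Q - deg P = 4 ≥ 2, so the integral of f over the upper semicircle |z| = R tends to 0 as R → ∞. Closing the contour in the upper half-plane,
  ∫_{-∞}^{∞} f(x) dx = 2πi · Σ Res(f, z_k)  over the poles with Im z_k > 0.

Zeros of the denominator: z^2 + 6 = 0 gives z = ±sqrt(6)*I.
Upper half-plane: z = sqrt(6)*I (a pole of order 2).

Write f(z) = g(z)/(z - sqrt(6)*I)^2 with g(z) = 2/(z + sqrt(6)*I)^2. For a double pole, Res(f, z₀) = g'(z₀):
  g'(z) = -4/(z + sqrt(6)*I)^3
  Res(f, sqrt(6)*I) = g'(sqrt(6)*I) = -sqrt(6)*I/72

∫_{-∞}^{∞} f(x) dx = 2πi · (-sqrt(6)*I/72) = sqrt(6)*pi/36

Final answer: sqrt(6)*pi/36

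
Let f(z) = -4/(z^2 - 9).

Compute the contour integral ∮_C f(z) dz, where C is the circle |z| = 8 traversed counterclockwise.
By the residue theorem, ∮_C f(z) dz = 2πi · (sum of the residues of f at the poles inside |z| = 8).

The denominator factors as (z + 3)*(z - 3), so the singularities of f are simple poles at z = -3, z = 3.
  |-3|² = 9 < 64 = 8², so this pole is inside the contour.
  |3|² = 9 < 64 = 8², so this pole is inside the contour.

With P(z) = -4 and Q(z) = z^2 - 9, each pole is simple, so Res(f, z₀) = P(z₀)/Q'(z₀) with Q'(z) = 2*z.
  Res(f, -3) = P(-3)/Q'(-3) = (-4)/(-6) = 2/3
  Res(f, 3) = P(3)/Q'(3) = (-4)/(6) = -2/3

Sum of residues inside C: 0
∮_C f(z) dz = 2πi · (0) = 0

Final answer: 0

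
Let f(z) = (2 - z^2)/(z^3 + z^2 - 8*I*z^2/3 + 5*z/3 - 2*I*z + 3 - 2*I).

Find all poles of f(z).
The singularities of f are the zeros of the denominator. Factoring,
  z^3 + z^2 - 8*I*z^2/3 + 5*z/3 - 2*I*z + 3 - 2*I = (z + I)*(z + 1 - 2*I/3)*(z - 3*I)
so the candidates are z = -I, z = -1 + 2*I/3, z = 3*I.

Check the numerator P(z) = 2 - z^2 at each one:
  P(-I) = 3 ≠ 0, so z = -I is a (simple) pole.
  P(-1 + 2*I/3) = 13/9 + 4*I/3 ≠ 0, so z = -1 + 2*I/3 is a (simple) pole.
  P(3*I) = 11 ≠ 0, so z = 3*I is a (simple) pole.

Poles of f: {-1 + 2*I/3, -I, 3*I}

Final answer: {-1 + 2*I/3, -I, 3*I}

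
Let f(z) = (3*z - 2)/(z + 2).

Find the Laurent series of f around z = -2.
-8/(z + 2) + 3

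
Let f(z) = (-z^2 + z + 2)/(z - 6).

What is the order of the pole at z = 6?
Factor the denominator:
  z - 6 = (z - 6)

The numerator P(z) = -z^2 + z + 2 has P(6) = -28 ≠ 0, so no factor of (z - 6) cancels.
Near z = 6 we can therefore write f(z) = g(z)/(z - 6) with g analytic at 6 and g(6) ≠ 0 (g is just the numerator).

Hence z = 6 is a pole of order 1.

Final answer: 1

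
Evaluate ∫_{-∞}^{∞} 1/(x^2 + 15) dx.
Let f(z) = 1/(z^2 + 15). The denominator has no real zeros and deg Q - deg P = 2 ≥ 2, so the integral of f over the upper semicircle |z| = R tends to 0 as R → ∞. Closing the contour in the upper half-plane,
  ∫_{-∞}^{∞} f(x) dx = 2πi · Σ Res(f, z_k)  over the poles with Im z_k > 0.

Zeros of the denominator: z^2 + 15 = 0 gives z = ±sqrt(15)*I.
Upper half-plane: z = sqrt(15)*I (simple).

Each pole is a simple zero of Q(z) = z^2 + 15, so Res(f, z₀) = P(z₀)/Q'(z₀) with P(z) = 1, Q'(z) = 2*z:
  Res(f, sqrt(15)*I) = (1)/(2*sqrt(15)*I) = -sqrt(15)*I/30

∫_{-∞}^{∞} f(x) dx = 2πi · (-sqrt(15)*I/30) = sqrt(15)*pi/15

Final answer: sqrt(15)*pi/15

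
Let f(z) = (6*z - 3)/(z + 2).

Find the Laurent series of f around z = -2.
Put w = z - (-2), i.e. z = w - 2. The denominator is w, so it suffices to rewrite the numerator in powers of w.

P(z) = 6*z - 3
P(w - 2) = -15 + 6*w

Dividing each term by w:
  f = -15/w + 6

Substituting back w = z + 2:
  f(z) = -15/(z + 2) + 6

The series is finite because the numerator is a polynomial; the negative powers form the principal part, and the coefficient of 1/(z + 2) gives Res(f, -2) = -15.

Final answer: -15/(z + 2) + 6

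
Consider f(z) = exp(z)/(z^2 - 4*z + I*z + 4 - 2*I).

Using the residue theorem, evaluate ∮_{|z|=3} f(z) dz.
By the residue theorem, ∮_C f(z) dz = 2πi · (sum of the residues of f at the poles inside |z| = 3).

The denominator factors as (z - 2 + I)*(z - 2), so the singularities of f are simple poles at z = 2 - I, z = 2.
  |2 - I|² = 5 < 9 = 3², so this pole is inside the contour.
  |2|² = 4 < 9 = 3², so this pole is inside the contour.

With P(z) = exp(z) and Q(z) = z^2 - 4*z + I*z + 4 - 2*I, each pole is simple, so Res(f, z₀) = P(z₀)/Q'(z₀) with Q'(z) = 2*z - 4 + I.
  Res(f, 2 - I) = P(2 - I)/Q'(2 - I) = (exp(2 - I))/(-I) = I*exp(2 - I)
  Res(f, 2) = P(2)/Q'(2) = (exp(2))/(I) = -I*exp(2)

Sum of residues inside C: -I*exp(2) + I*exp(2 - I)
∮_C f(z) dz = 2πi · (-I*exp(2) + I*exp(2 - I)) = 2*pi*exp(2) - 2*pi*exp(2 - I)

Final answer: 2*pi*exp(2) - 2*pi*exp(2 - I)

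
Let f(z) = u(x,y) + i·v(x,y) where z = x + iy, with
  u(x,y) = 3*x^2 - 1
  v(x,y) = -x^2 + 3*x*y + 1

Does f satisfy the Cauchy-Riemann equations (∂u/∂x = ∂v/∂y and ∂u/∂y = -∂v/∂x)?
∂u/∂x = 6*x
∂v/∂y = 3*x
∂u/∂y = 0
∂v/∂x = -2*x + 3*y
∂u/∂x ≠ ∂v/∂y and ∂u/∂y ≠ -∂v/∂x; the Cauchy-Riemann equations are not satisfied, so f is not analytic.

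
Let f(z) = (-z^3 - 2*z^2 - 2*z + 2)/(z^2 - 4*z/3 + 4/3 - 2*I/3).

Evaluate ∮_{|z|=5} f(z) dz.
By the residue theorem, ∮_C f(z) dz = 2πi · (sum of the residues of f at the poles inside |z| = 5).

The denominator factors as (z - 1 - I)*(z - 1/3 + I), so the singularities of f are simple poles at z = 1 + I, z = 1/3 - I.
  |1 + I|² = 2 < 25 = 5², so this pole is inside the contour.
  |1/3 - I|² = 10/9 < 25 = 5², so this pole is inside the contour.

With P(z) = -z^3 - 2*z^2 - 2*z + 2 and Q(z) = z^2 - 4*z/3 + 4/3 - 2*I/3, each pole is simple, so Res(f, z₀) = P(z₀)/Q'(z₀) with Q'(z) = 2*z - 4/3.
  Res(f, 1 + I) = P(1 + I)/Q'(1 + I) = (2 - 8*I)/(2/3 + 2*I) = -33/10 - 21*I/10
  Res(f, 1/3 - I) = P(1/3 - I)/Q'(1/3 - I) = (110/27 + 8*I/3)/(-2/3 - 2*I) = -163/90 + 43*I/30

Sum of residues inside C: -46/9 - 2*I/3
∮_C f(z) dz = 2πi · (-46/9 - 2*I/3) = pi*(4/3 - 92*I/9)

Final answer: pi*(4/3 - 92*I/9)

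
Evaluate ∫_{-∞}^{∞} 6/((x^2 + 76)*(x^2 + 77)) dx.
Let f(z) = 6/((z^2 + 76)*(z^2 + 77)). The denominator has no real zeros and deg Q - deg P = 4 ≥ 2, so the integral of f over the upper semicircle |z| = R tends to 0 as R → ∞. Closing the contour in the upper half-plane,
  ∫_{-∞}^{∞} f(x) dx = 2πi · Σ Res(f, z_k)  over the poles with Im z_k > 0.

Zeros of the denominator: z^2 + 76 = 0 gives z = ±2*sqrt(19)*I; z^2 + 77 = 0 gives z = ±sqrt(77)*I.
Upper half-plane: z = 2*sqrt(19)*I, z = sqrt(77)*I (simple).

Each pole is a simple zero of Q(z) = z^4 + 153*z^2 + 5852, so Res(f, z₀) = P(z₀)/Q'(z₀) with P(z) = 6, Q'(z) = 4*z^3 + 306*z:
  Res(f, 2*sqrt(19)*I) = (6)/(4*sqrt(19)*I) = -3*sqrt(19)*I/38
  Res(f, sqrt(77)*I) = (6)/(-2*sqrt(77)*I) = 3*sqrt(77)*I/77

Sum of residues: 3*I*(-77*sqrt(19) + 38*sqrt(77))/2926
∫_{-∞}^{∞} f(x) dx = 2πi · (3*I*(-77*sqrt(19) + 38*sqrt(77))/2926) = 3*pi*(-38*sqrt(77) + 77*sqrt(19))/1463

Final answer: 3*pi*(-38*sqrt(77) + 77*sqrt(19))/1463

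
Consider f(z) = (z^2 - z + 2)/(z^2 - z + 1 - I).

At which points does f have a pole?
The singularities of f are the zeros of the denominator. Factoring,
  z^2 - z + 1 - I = (z - 1 - I)*(z + I)
so the candidates are z = 1 + I, z = -I.

Check the numerator P(z) = z^2 - z + 2 at each one:
  P(1 + I) = 1 + I ≠ 0, so z = 1 + I is a (simple) pole.
  P(-I) = 1 + I ≠ 0, so z = -I is a (simple) pole.

Poles of f: {-I, 1 + I}

Final answer: {-I, 1 + I}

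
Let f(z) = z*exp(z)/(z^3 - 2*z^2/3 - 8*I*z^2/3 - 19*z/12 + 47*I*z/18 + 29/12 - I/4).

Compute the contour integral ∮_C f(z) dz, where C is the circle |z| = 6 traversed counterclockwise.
By the residue theorem, ∮_C f(z) dz = 2πi · (sum of the residues of f at the poles inside |z| = 6).

The denominator factors as (z + 1/3 - 3*I/2)*(z - 1 + I/3)*(z - 3*I/2), so the singularities of f are simple poles at z = -1/3 + 3*I/2, z = 1 - I/3, z = 3*I/2.
  |-1/3 + 3*I/2|² = 85/36 < 36 = 6², so this pole is inside the contour.
  |1 - I/3|² = 10/9 < 36 = 6², so this pole is inside the contour.
  |3*I/2|² = 9/4 < 36 = 6², so this pole is inside the contour.

With P(z) = z*exp(z) and Q(z) = z^3 - 2*z^2/3 - 8*I*z^2/3 - 19*z/12 + 47*I*z/18 + 29/12 - I/4, each pole is simple, so Res(f, z₀) = P(z₀)/Q'(z₀) with Q'(z) = 3*z^2 - 4*z/3 - 16*I*z/3 - 19/12 + 47*I/18.
  Res(f, -1/3 + 3*I/2) = P(-1/3 + 3*I/2)/Q'(-1/3 + 3*I/2) = ((-1/3 + 3*I/2)*exp(-1/3 + 3*I/2))/(4/9 - 11*I/18) = (-69/37 + 30*I/37)*exp(-1/3 + 3*I/2)
  Res(f, 1 - I/3) = P(1 - I/3)/Q'(1 - I/3) = ((1 - I/3)*exp(1 - I/3))/(-73/36 - 77*I/18) = (-156/5809 + 1284*I/5809)*exp(1 - I/3)
  Res(f, 3*I/2) = P(3*I/2)/Q'(3*I/2) = (3*I*exp(3*I/2)/2)/(-1/3 + 11*I/18) = (297/157 - 162*I/157)*exp(3*I/2)

Sum of residues inside C: (-69/37 + 30*I/37)*exp(-1/3 + 3*I/2) + (-156/5809 + 1284*I/5809)*exp(1 - I/3) + (297/157 - 162*I/157)*exp(3*I/2)
∮_C f(z) dz = 2πi · ((-69/37 + 30*I/37)*exp(-1/3 + 3*I/2) + (-156/5809 + 1284*I/5809)*exp(1 - I/3) + (297/157 - 162*I/157)*exp(3*I/2)) = pi*(-60/37 - 138*I/37)*exp(-1/3 + 3*I/2) + pi*(-2568/5809 - 312*I/5809)*exp(1 - I/3) + pi*(324/157 + 594*I/157)*exp(3*I/2)

Final answer: pi*(-60/37 - 138*I/37)*exp(-1/3 + 3*I/2) + pi*(-2568/5809 - 312*I/5809)*exp(1 - I/3) + pi*(324/157 + 594*I/157)*exp(3*I/2)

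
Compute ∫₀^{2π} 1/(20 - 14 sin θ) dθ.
sqrt(51)*pi/51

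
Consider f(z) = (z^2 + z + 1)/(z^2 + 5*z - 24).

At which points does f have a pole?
{-8, 3}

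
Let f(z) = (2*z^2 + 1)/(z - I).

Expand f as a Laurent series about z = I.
Put w = z - (I), i.e. z = w + I. The denominator is w, so it suffices to rewrite the numerator in powers of w.

P(z) = 2*z^2 + 1
P(w + I) = -1 + 4*I*w + 2*w^2

Dividing each term by w:
  f = -1/w + 4*I + 2*w

Substituting back w = z - I:
  f(z) = -1/(z - I) + 4*I + 2*(z - I)

The series is finite because the numerator is a polynomial; the negative powers form the principal part, and the coefficient of 1/(z - I) gives Res(f, I) = -1.

Final answer: -1/(z - I) + 4*I + 2*(z - I)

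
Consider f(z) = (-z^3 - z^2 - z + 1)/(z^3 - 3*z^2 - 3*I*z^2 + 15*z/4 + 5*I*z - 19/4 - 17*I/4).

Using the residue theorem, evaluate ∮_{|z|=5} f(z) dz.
By the residue theorem, ∮_C f(z) dz = 2πi · (sum of the residues of f at the poles inside |z| = 5).

The denominator factors as (z - 3/2 - I)*(z - 1/2 + I)*(z - 1 - 3*I), so the singularities of f are simple poles at z = 3/2 + I, z = 1/2 - I, z = 1 + 3*I.
  |3/2 + I|² = 13/4 < 25 = 5², so this pole is inside the contour.
  |1/2 - I|² = 5/4 < 25 = 5², so this pole is inside the contour.
  |1 + 3*I|² = 10 < 25 = 5², so this pole is inside the contour.

With P(z) = -z^3 - z^2 - z + 1 and Q(z) = z^3 - 3*z^2 - 3*I*z^2 + 15*z/4 + 5*I*z - 19/4 - 17*I/4, each pole is simple, so Res(f, z₀) = P(z₀)/Q'(z₀) with Q'(z) = 3*z^2 - 6*z - 6*I*z + 15/4 + 5*I.
  Res(f, 3/2 + I) = P(3/2 + I)/Q'(3/2 + I) = (-5/8 - 39*I/4)/(9/2 - I) = 111/340 - 178*I/85
  Res(f, 1/2 - I) = P(1/2 - I)/Q'(1/2 - I) = (21/8 + 7*I/4)/(-15/2 + 5*I) = -7/52 - 21*I/65
  Res(f, 1 + 3*I) = P(1 + 3*I)/Q'(1 + 3*I) = (34 + 9*I)/(-33/4 - I) = -4632/1105 - 644*I/1105

Sum of residues inside C: -4 - 3*I
∮_C f(z) dz = 2πi · (-4 - 3*I) = pi*(6 - 8*I)

Final answer: pi*(6 - 8*I)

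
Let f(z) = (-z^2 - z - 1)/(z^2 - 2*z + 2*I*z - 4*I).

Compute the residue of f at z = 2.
-7/4 + 7*I/4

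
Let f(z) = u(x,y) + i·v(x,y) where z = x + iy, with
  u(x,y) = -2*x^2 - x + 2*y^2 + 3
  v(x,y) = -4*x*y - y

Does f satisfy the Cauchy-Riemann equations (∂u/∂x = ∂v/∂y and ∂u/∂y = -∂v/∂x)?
∂u/∂x = -4*x - 1
∂v/∂y = -4*x - 1
∂u/∂y = 4*y
∂v/∂x = -4*y
∂u/∂x = ∂v/∂y and ∂u/∂y = -∂v/∂x hold identically; f is analytic.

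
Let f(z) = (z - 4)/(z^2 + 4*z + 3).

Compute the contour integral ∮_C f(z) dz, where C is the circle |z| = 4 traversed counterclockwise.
By the residue theorem, ∮_C f(z) dz = 2πi · (sum of the residues of f at the poles inside |z| = 4).

The denominator factors as (z + 1)*(z + 3), so the singularities of f are simple poles at z = -1, z = -3.
  |-1|² = 1 < 16 = 4², so this pole is inside the contour.
  |-3|² = 9 < 16 = 4², so this pole is inside the contour.

With P(z) = z - 4 and Q(z) = z^2 + 4*z + 3, each pole is simple, so Res(f, z₀) = P(z₀)/Q'(z₀) with Q'(z) = 2*z + 4.
  Res(f, -1) = P(-1)/Q'(-1) = (-5)/(2) = -5/2
  Res(f, -3) = P(-3)/Q'(-3) = (-7)/(-2) = 7/2

Sum of residues inside C: 1
∮_C f(z) dz = 2πi · (1) = 2*I*pi

Final answer: 2*I*pi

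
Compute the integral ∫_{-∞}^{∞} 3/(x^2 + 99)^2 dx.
sqrt(11)*pi/2178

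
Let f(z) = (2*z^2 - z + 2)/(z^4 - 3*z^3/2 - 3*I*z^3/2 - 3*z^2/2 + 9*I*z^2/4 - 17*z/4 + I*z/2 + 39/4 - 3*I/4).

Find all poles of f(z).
The singularities of f are the zeros of the denominator. Factoring,
  z^4 - 3*z^3/2 - 3*I*z^3/2 - 3*z^2/2 + 9*I*z^2/4 - 17*z/4 + I*z/2 + 39/4 - 3*I/4 = (z + 1 - 2*I)*(z - 3/2)*(z + 1 + I)*(z - 2 - I/2)
so the candidates are z = -1 + 2*I, z = 3/2, z = -1 - I, z = 2 + I/2.

Check the numerator P(z) = 2*z^2 - z + 2 at each one:
  P(-1 + 2*I) = -3 - 10*I ≠ 0, so z = -1 + 2*I is a (simple) pole.
  P(3/2) = 5 ≠ 0, so z = 3/2 is a (simple) pole.
  P(-1 - I) = 3 + 5*I ≠ 0, so z = -1 - I is a (simple) pole.
  P(2 + I/2) = 15/2 + 7*I/2 ≠ 0, so z = 2 + I/2 is a (simple) pole.

Poles of f: {-1 - I, -1 + 2*I, 3/2, 2 + I/2}

Final answer: {-1 - I, -1 + 2*I, 3/2, 2 + I/2}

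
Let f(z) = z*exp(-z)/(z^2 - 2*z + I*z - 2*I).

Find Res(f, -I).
Write f(z) = P(z)/Q(z) with P(z) = z*exp(-z) and Q(z) = z^2 - 2*z + I*z - 2*I.
The denominator factors as Q(z) = (z - 2)*(z + I), so z = -I is a simple zero of Q and P is analytic there; z = -I is therefore a simple pole and
  Res(f, z₀) = P(z₀)/Q'(z₀).

Q'(z) = 2*z - 2 + I, so Q'(-I) = -2 - I.
P(-I) = -I*exp(I).

Res(f, -I) = (-I*exp(I))/(-2 - I) = (1/5 + 2*I/5)*exp(I)

Final answer: (1/5 + 2*I/5)*exp(I)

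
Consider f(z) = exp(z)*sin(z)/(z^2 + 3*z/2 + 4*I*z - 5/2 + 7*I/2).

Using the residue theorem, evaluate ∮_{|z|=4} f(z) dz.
By the residue theorem, ∮_C f(z) dz = 2πi · (sum of the residues of f at the poles inside |z| = 4).

The denominator factors as (z + 1 + I)*(z + 1/2 + 3*I), so the singularities of f are simple poles at z = -1 - I, z = -1/2 - 3*I.
  |-1 - I|² = 2 < 16 = 4², so this pole is inside the contour.
  |-1/2 - 3*I|² = 37/4 < 16 = 4², so this pole is inside the contour.

With P(z) = exp(z)*sin(z) and Q(z) = z^2 + 3*z/2 + 4*I*z - 5/2 + 7*I/2, each pole is simple, so Res(f, z₀) = P(z₀)/Q'(z₀) with Q'(z) = 2*z + 3/2 + 4*I.
  Res(f, -1 - I) = P(-1 - I)/Q'(-1 - I) = (-exp(-1 - I)*sin(1 + I))/(-1/2 + 2*I) = (2/17 + 8*I/17)*exp(-1 - I)*sin(1 + I)
  Res(f, -1/2 - 3*I) = P(-1/2 - 3*I)/Q'(-1/2 - 3*I) = (-exp(-1/2 - 3*I)*sin(1/2 + 3*I))/(1/2 - 2*I) = (-2/17 - 8*I/17)*exp(-1/2 - 3*I)*sin(1/2 + 3*I)

Sum of residues inside C: (2/17 + 8*I/17)*exp(-1 - I)*sin(1 + I) + (-2/17 - 8*I/17)*exp(-1/2 - 3*I)*sin(1/2 + 3*I)
∮_C f(z) dz = 2πi · ((2/17 + 8*I/17)*exp(-1 - I)*sin(1 + I) + (-2/17 - 8*I/17)*exp(-1/2 - 3*I)*sin(1/2 + 3*I)) = pi*(16/17 - 4*I/17)*exp(-1/2 - 3*I)*sin(1/2 + 3*I) + pi*(-16/17 + 4*I/17)*exp(-1 - I)*sin(1 + I)

Final answer: pi*(16/17 - 4*I/17)*exp(-1/2 - 3*I)*sin(1/2 + 3*I) + pi*(-16/17 + 4*I/17)*exp(-1 - I)*sin(1 + I)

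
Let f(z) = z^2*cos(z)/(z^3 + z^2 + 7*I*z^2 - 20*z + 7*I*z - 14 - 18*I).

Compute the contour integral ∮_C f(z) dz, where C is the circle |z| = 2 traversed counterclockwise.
0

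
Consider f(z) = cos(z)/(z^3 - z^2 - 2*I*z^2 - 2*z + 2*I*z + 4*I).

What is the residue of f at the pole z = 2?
Write f(z) = P(z)/Q(z) with P(z) = cos(z) and Q(z) = z^3 - z^2 - 2*I*z^2 - 2*z + 2*I*z + 4*I.
The denominator factors as Q(z) = (z - 2)*(z + 1)*(z - 2*I), so z = 2 is a simple zero of Q and P is analytic there; z = 2 is therefore a simple pole and
  Res(f, z₀) = P(z₀)/Q'(z₀).

Q'(z) = 3*z^2 - 2*z - 4*I*z - 2 + 2*I, so Q'(2) = 6 - 6*I.
P(2) = cos(2).

Res(f, 2) = (cos(2))/(6 - 6*I) = (1/12 + I/12)*cos(2)

Final answer: (1/12 + I/12)*cos(2)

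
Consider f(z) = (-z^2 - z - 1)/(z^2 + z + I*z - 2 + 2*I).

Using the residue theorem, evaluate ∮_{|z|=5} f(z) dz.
By the residue theorem, ∮_C f(z) dz = 2πi · (sum of the residues of f at the poles inside |z| = 5).

The denominator factors as (z - 1 + I)*(z + 2), so the singularities of f are simple poles at z = 1 - I, z = -2.
  |1 - I|² = 2 < 25 = 5², so this pole is inside the contour.
  |-2|² = 4 < 25 = 5², so this pole is inside the contour.

With P(z) = -z^2 - z - 1 and Q(z) = z^2 + z + I*z - 2 + 2*I, each pole is simple, so Res(f, z₀) = P(z₀)/Q'(z₀) with Q'(z) = 2*z + 1 + I.
  Res(f, 1 - I) = P(1 - I)/Q'(1 - I) = (-2 + 3*I)/(3 - I) = -9/10 + 7*I/10
  Res(f, -2) = P(-2)/Q'(-2) = (-3)/(-3 + I) = 9/10 + 3*I/10

Sum of residues inside C: I
∮_C f(z) dz = 2πi · (I) = -2*pi

Final answer: -2*pi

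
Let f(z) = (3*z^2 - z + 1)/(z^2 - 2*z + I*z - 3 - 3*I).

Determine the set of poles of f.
The singularities of f are the zeros of the denominator. Factoring,
  z^2 - 2*z + I*z - 3 - 3*I = (z + 1 + I)*(z - 3)
so the candidates are z = -1 - I, z = 3.

Check the numerator P(z) = 3*z^2 - z + 1 at each one:
  P(-1 - I) = 2 + 7*I ≠ 0, so z = -1 - I is a (simple) pole.
  P(3) = 25 ≠ 0, so z = 3 is a (simple) pole.

Poles of f: {-1 - I, 3}

Final answer: {-1 - I, 3}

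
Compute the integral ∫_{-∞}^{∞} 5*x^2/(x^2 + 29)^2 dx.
Let f(z) = 5*z^2/(z^2 + 29)^2. The denominator has no real zeros and deg Q - deg P = 2 ≥ 2, so the integral of f over the upper semicircle |z| = R tends to 0 as R → ∞. Closing the contour in the upper half-plane,
  ∫_{-∞}^{∞} f(x) dx = 2πi · Σ Res(f, z_k)  over the poles with Im z_k > 0.

Zeros of the denominator: z^2 + 29 = 0 gives z = ±sqrt(29)*I.
Upper half-plane: z = sqrt(29)*I (a pole of order 2).

Write f(z) = g(z)/(z - sqrt(29)*I)^2 with g(z) = 5*z^2/(z + sqrt(29)*I)^2. For a double pole, Res(f, z₀) = g'(z₀):
  g'(z) = 10*sqrt(29)*I*z/(z + sqrt(29)*I)^3
  Res(f, sqrt(29)*I) = g'(sqrt(29)*I) = -5*sqrt(29)*I/116

∫_{-∞}^{∞} f(x) dx = 2πi · (-5*sqrt(29)*I/116) = 5*sqrt(29)*pi/58

Final answer: 5*sqrt(29)*pi/58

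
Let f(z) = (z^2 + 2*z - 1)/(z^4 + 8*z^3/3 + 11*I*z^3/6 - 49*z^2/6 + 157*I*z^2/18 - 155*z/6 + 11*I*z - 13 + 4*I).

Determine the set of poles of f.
The singularities of f are the zeros of the denominator. Factoring,
  z^4 + 8*z^3/3 + 11*I*z^3/6 - 49*z^2/6 + 157*I*z^2/18 - 155*z/6 + 11*I*z - 13 + 4*I = (z + 2 + I/3)*(z + 3)*(z + 2/3)*(z - 3 + 3*I/2)
so the candidates are z = -2 - I/3, z = -3, z = -2/3, z = 3 - 3*I/2.

Check the numerator P(z) = z^2 + 2*z - 1 at each one:
  P(-2 - I/3) = -10/9 + 2*I/3 ≠ 0, so z = -2 - I/3 is a (simple) pole.
  P(-3) = 2 ≠ 0, so z = -3 is a (simple) pole.
  P(-2/3) = -17/9 ≠ 0, so z = -2/3 is a (simple) pole.
  P(3 - 3*I/2) = 47/4 - 12*I ≠ 0, so z = 3 - 3*I/2 is a (simple) pole.

Poles of f: {-3, -2 - I/3, -2/3, 3 - 3*I/2}

Final answer: {-3, -2 - I/3, -2/3, 3 - 3*I/2}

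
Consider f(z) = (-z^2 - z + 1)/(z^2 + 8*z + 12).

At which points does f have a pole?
{-6, -2}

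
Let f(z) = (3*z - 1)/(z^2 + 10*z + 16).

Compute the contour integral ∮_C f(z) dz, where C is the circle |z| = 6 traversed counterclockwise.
-7*I*pi/3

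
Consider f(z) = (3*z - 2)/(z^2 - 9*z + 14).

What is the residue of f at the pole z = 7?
Write f(z) = P(z)/Q(z) with P(z) = 3*z - 2 and Q(z) = z^2 - 9*z + 14.
The denominator factors as Q(z) = (z - 7)*(z - 2), so z = 7 is a simple zero of Q and P is analytic there; z = 7 is therefore a simple pole and
  Res(f, z₀) = P(z₀)/Q'(z₀).

Q'(z) = 2*z - 9, so Q'(7) = 5.
P(7) = 19.

Res(f, 7) = (19)/(5) = 19/5

Final answer: 19/5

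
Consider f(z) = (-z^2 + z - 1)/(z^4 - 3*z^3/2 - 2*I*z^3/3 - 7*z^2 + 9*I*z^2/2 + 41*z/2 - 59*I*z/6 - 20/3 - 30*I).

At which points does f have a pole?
The singularities of f are the zeros of the denominator. Factoring,
  z^4 - 3*z^3/2 - 2*I*z^3/3 - 7*z^2 + 9*I*z^2/2 + 41*z/2 - 59*I*z/6 - 20/3 - 30*I = (z - 3 - I)*(z - 2 + 2*I)*(z + 3 - 2*I/3)*(z + 1/2 - I)
so the candidates are z = 3 + I, z = 2 - 2*I, z = -3 + 2*I/3, z = -1/2 + I.

Check the numerator P(z) = -z^2 + z - 1 at each one:
  P(3 + I) = -6 - 5*I ≠ 0, so z = 3 + I is a (simple) pole.
  P(2 - 2*I) = 1 + 6*I ≠ 0, so z = 2 - 2*I is a (simple) pole.
  P(-3 + 2*I/3) = -113/9 + 14*I/3 ≠ 0, so z = -3 + 2*I/3 is a (simple) pole.
  P(-1/2 + I) = -3/4 + 2*I ≠ 0, so z = -1/2 + I is a (simple) pole.

Poles of f: {-3 + 2*I/3, -1/2 + I, 2 - 2*I, 3 + I}

Final answer: {-3 + 2*I/3, -1/2 + I, 2 - 2*I, 3 + I}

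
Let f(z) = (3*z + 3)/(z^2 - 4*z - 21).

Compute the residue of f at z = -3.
Write f(z) = P(z)/Q(z) with P(z) = 3*z + 3 and Q(z) = z^2 - 4*z - 21.
The denominator factors as Q(z) = (z - 7)*(z + 3), so z = -3 is a simple zero of Q and P is analytic there; z = -3 is therefore a simple pole and
  Res(f, z₀) = P(z₀)/Q'(z₀).

Q'(z) = 2*z - 4, so Q'(-3) = -10.
P(-3) = -6.

Res(f, -3) = (-6)/(-10) = 3/5

Final answer: 3/5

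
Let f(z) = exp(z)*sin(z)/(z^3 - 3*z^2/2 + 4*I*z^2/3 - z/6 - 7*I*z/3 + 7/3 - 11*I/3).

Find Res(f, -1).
Write f(z) = P(z)/Q(z) with P(z) = exp(z)*sin(z) and Q(z) = z^3 - 3*z^2/2 + 4*I*z^2/3 - z/6 - 7*I*z/3 + 7/3 - 11*I/3.
The denominator factors as Q(z) = (z + 1)*(z - 1/2 + 2*I)*(z - 2 - 2*I/3), so z = -1 is a simple zero of Q and P is analytic there; z = -1 is therefore a simple pole and
  Res(f, z₀) = P(z₀)/Q'(z₀).

Q'(z) = 3*z^2 - 3*z + 8*I*z/3 - 1/6 - 7*I/3, so Q'(-1) = 35/6 - 5*I.
P(-1) = -exp(-1)*sin(1).

Res(f, -1) = (-exp(-1)*sin(1))/(35/6 - 5*I) = (-42/425 - 36*I/425)*exp(-1)*sin(1)

Final answer: (-42/425 - 36*I/425)*exp(-1)*sin(1)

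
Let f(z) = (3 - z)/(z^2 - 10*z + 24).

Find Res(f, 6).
Write f(z) = P(z)/Q(z) with P(z) = 3 - z and Q(z) = z^2 - 10*z + 24.
The denominator factors as Q(z) = (z - 4)*(z - 6), so z = 6 is a simple zero of Q and P is analytic there; z = 6 is therefore a simple pole and
  Res(f, z₀) = P(z₀)/Q'(z₀).

Q'(z) = 2*z - 10, so Q'(6) = 2.
P(6) = -3.

Res(f, 6) = (-3)/(2) = -3/2

Final answer: -3/2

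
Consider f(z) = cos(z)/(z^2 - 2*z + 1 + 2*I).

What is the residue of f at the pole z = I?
(-1/4 - I/4)*cosh(1)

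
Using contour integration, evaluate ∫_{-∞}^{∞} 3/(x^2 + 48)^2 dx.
sqrt(3)*pi/384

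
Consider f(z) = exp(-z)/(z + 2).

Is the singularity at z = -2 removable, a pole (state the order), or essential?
pole of order 1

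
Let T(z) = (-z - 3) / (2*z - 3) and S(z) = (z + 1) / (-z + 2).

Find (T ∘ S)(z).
(T ∘ S)(z) = T(S(z)) = ((-1)*S(z) + (-3))/((2)*S(z) + (-3)). Multiply numerator and denominator by -z + 2:
  numerator:   (-1)*(z + 1) + (-3)*(-z + 2) = 2*z - 7
  denominator: (2)*(z + 1) + (-3)*(-z + 2) = 5*z - 4
(T ∘ S)(z) = (2*z - 7)/(5*z - 4)

Final answer: (2*z - 7)/(5*z - 4)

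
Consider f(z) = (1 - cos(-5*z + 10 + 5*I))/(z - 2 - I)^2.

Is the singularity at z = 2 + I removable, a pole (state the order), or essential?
removable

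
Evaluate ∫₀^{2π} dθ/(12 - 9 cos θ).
2*sqrt(7)*pi/21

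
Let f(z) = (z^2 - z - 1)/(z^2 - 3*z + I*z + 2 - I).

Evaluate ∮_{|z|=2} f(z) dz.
pi*(-1 + I)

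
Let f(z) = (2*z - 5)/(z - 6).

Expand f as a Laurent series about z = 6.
Put w = z - (6), i.e. z = w + 6. The denominator is w, so it suffices to rewrite the numerator in powers of w.

P(z) = 2*z - 5
P(w + 6) = 7 + 2*w

Dividing each term by w:
  f = 7/w + 2

Substituting back w = z - 6:
  f(z) = 7/(z - 6) + 2

The series is finite because the numerator is a polynomial; the negative powers form the principal part, and the coefficient of 1/(z - 6) gives Res(f, 6) = 7.

Final answer: 7/(z - 6) + 2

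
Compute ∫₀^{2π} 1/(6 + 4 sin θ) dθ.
Call the integral J. The integrand is 2π-periodic and we integrate over a full period, so shifting θ does not change the value (θ → θ + π/2 turns sin θ into cos θ). Hence
  J = ∫₀^{2π} dθ/(6 + 4 cos θ).
Put z = e^{iθ}: then cos θ = (z + 1/z)/2, dθ = dz/(iz), and z runs once counterclockwise around |z| = 1:
  J = ∮_{|z|=1} 1/(6 + 4*(z + 1/z)/2) · dz/(iz) = (2/i) ∮_{|z|=1} dz/(4*z^2 + 12*z + 4).
The roots of 4*z^2 + 12*z + 4 are z = (-6 ± sqrt(6^2 - 4^2))/4, with sqrt(20) = 2*sqrt(5); their product is 1, so only z₊ = -3/2 + sqrt(5)/2 lies inside the unit circle (z₋ = -3/2 - sqrt(5)/2 lies outside).
z₊ is a simple zero of q(z) = 4*z^2 + 12*z + 4, so Res(1/q, z₊) = 1/q'(z₊) with q'(z) = 8*z + 12; and q'(z₊) = 4*(z₊ - z₋) = 4*sqrt(5).
Therefore J = (2/i) · 2πi · 1/(4*sqrt(5)) = 2*pi/(2*sqrt(5)) = sqrt(5)*pi/5

Final answer: sqrt(5)*pi/5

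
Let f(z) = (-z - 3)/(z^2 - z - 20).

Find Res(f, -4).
Write f(z) = P(z)/Q(z) with P(z) = -z - 3 and Q(z) = z^2 - z - 20.
The denominator factors as Q(z) = (z + 4)*(z - 5), so z = -4 is a simple zero of Q and P is analytic there; z = -4 is therefore a simple pole and
  Res(f, z₀) = P(z₀)/Q'(z₀).

Q'(z) = 2*z - 1, so Q'(-4) = -9.
P(-4) = 1.

Res(f, -4) = (1)/(-9) = -1/9

Final answer: -1/9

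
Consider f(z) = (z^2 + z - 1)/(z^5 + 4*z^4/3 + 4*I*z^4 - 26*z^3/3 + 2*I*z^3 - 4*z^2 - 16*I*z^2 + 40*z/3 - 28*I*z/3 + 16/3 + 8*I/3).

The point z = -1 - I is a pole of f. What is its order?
3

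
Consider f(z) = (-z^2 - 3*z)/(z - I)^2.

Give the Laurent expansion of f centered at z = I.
Put w = z - (I), i.e. z = w + I. The denominator is w^2, so it suffices to rewrite the numerator in powers of w.

P(z) = -z^2 - 3*z
P(w + I) = 1 - 3*I + (-3 - 2*I)*w - w^2

Dividing each term by w^2:
  f = (1 - 3*I)/w^2 + (-3 - 2*I)/w - 1

Substituting back w = z - I:
  f(z) = (1 - 3*I)/(z - I)^2 + (-3 - 2*I)/(z - I) - 1

The series is finite because the numerator is a polynomial; the negative powers form the principal part, and the coefficient of 1/(z - I) gives Res(f, I) = -3 - 2*I.

Final answer: (1 - 3*I)/(z - I)^2 + (-3 - 2*I)/(z - I) - 1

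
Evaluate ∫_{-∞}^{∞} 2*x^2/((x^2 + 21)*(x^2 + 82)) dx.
Let f(z) = 2*z^2/((z^2 + 21)*(z^2 + 82)). The denominator has no real zeros and deg Q - deg P = 2 ≥ 2, so the integral of f over the upper semicircle |z| = R tends to 0 as R → ∞. Closing the contour in the upper half-plane,
  ∫_{-∞}^{∞} f(x) dx = 2πi · Σ Res(f, z_k)  over the poles with Im z_k > 0.

Zeros of the denominator: z^2 + 21 = 0 gives z = ±sqrt(21)*I; z^2 + 82 = 0 gives z = ±sqrt(82)*I.
Upper half-plane: z = sqrt(21)*I, z = sqrt(82)*I (simple).

Each pole is a simple zero of Q(z) = z^4 + 103*z^2 + 1722, so Res(f, z₀) = P(z₀)/Q'(z₀) with P(z) = 2*z^2, Q'(z) = 4*z^3 + 206*z:
  Res(f, sqrt(21)*I) = (-42)/(122*sqrt(21)*I) = sqrt(21)*I/61
  Res(f, sqrt(82)*I) = (-164)/(-122*sqrt(82)*I) = -sqrt(82)*I/61

Sum of residues: I*(-sqrt(82) + sqrt(21))/61
∫_{-∞}^{∞} f(x) dx = 2πi · (I*(-sqrt(82) + sqrt(21))/61) = 2*pi*(-sqrt(21) + sqrt(82))/61

Final answer: 2*pi*(-sqrt(21) + sqrt(82))/61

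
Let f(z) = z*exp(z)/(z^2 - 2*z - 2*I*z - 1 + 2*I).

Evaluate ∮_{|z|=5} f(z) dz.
By the residue theorem, ∮_C f(z) dz = 2πi · (sum of the residues of f at the poles inside |z| = 5).

The denominator factors as (z - I)*(z - 2 - I), so the singularities of f are simple poles at z = I, z = 2 + I.
  |I|² = 1 < 25 = 5², so this pole is inside the contour.
  |2 + I|² = 5 < 25 = 5², so this pole is inside the contour.

With P(z) = z*exp(z) and Q(z) = z^2 - 2*z - 2*I*z - 1 + 2*I, each pole is simple, so Res(f, z₀) = P(z₀)/Q'(z₀) with Q'(z) = 2*z - 2 - 2*I.
  Res(f, I) = P(I)/Q'(I) = (I*exp(I))/(-2) = -I*exp(I)/2
  Res(f, 2 + I) = P(2 + I)/Q'(2 + I) = ((2 + I)*exp(2 + I))/(2) = (1 + I/2)*exp(2 + I)

Sum of residues inside C: -I*exp(I)/2 + (1 + I/2)*exp(2 + I)
∮_C f(z) dz = 2πi · (-I*exp(I)/2 + (1 + I/2)*exp(2 + I)) = pi*exp(I) + pi*(-1 + 2*I)*exp(2 + I)

Final answer: pi*exp(I) + pi*(-1 + 2*I)*exp(2 + I)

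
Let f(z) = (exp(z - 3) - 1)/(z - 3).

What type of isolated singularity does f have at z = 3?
Let u = z - 3. The exponent is z - 3 = u, so
  f = (e^(u) - 1)/u = ((u) + (u)^2/2 + (u)^3/6 + ...)/u = 1 + (1/2)*u + (1/6)*u^2 + ...
The Laurent expansion about u = 0 has no negative powers; equivalently lim_{z→3} f(z) = 1 exists and is finite.
So the singularity is removable.

Final answer: removable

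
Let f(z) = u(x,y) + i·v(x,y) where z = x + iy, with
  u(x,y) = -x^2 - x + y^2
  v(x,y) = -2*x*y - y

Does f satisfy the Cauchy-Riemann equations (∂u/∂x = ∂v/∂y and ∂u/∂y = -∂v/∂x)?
∂u/∂x = -2*x - 1
∂v/∂y = -2*x - 1
∂u/∂y = 2*y
∂v/∂x = -2*y
∂u/∂x = ∂v/∂y and ∂u/∂y = -∂v/∂x hold identically; f is analytic.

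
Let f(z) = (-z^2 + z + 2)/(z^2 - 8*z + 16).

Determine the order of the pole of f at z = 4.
Factor the denominator:
  z^2 - 8*z + 16 = (z - 4)^2

The numerator P(z) = -z^2 + z + 2 has P(4) = -10 ≠ 0, so no factor of (z - 4) cancels.
Near z = 4 we can therefore write f(z) = g(z)/(z - 4)^2 with g analytic at 4 and g(4) ≠ 0 (g is just the numerator).

Hence z = 4 is a pole of order 2.

Final answer: 2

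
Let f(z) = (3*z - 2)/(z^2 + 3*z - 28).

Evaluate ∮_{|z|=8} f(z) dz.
6*I*pi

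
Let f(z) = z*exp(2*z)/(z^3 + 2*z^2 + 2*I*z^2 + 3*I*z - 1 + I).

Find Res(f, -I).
(1/2 - I/2)*exp(-2*I)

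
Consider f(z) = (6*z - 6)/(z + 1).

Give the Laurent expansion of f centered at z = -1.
-12/(z + 1) + 6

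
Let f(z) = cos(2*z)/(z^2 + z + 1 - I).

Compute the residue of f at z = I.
(1/5 - 2*I/5)*cosh(2)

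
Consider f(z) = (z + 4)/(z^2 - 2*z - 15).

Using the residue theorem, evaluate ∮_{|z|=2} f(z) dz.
0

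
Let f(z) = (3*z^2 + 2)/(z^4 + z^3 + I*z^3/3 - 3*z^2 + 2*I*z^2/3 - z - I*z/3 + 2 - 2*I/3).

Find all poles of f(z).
{-2, -1, 1 - I/3, 1}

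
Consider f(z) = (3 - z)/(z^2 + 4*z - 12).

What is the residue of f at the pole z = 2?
Write f(z) = P(z)/Q(z) with P(z) = 3 - z and Q(z) = z^2 + 4*z - 12.
The denominator factors as Q(z) = (z - 2)*(z + 6), so z = 2 is a simple zero of Q and P is analytic there; z = 2 is therefore a simple pole and
  Res(f, z₀) = P(z₀)/Q'(z₀).

Q'(z) = 2*z + 4, so Q'(2) = 8.
P(2) = 1.

Res(f, 2) = (1)/(8) = 1/8

Final answer: 1/8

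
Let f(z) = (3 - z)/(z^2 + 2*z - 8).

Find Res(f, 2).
1/6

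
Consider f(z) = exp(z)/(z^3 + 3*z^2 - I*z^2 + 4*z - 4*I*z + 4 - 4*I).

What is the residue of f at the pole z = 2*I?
Write f(z) = P(z)/Q(z) with P(z) = exp(z) and Q(z) = z^3 + 3*z^2 - I*z^2 + 4*z - 4*I*z + 4 - 4*I.
The denominator factors as Q(z) = (z - 2*I)*(z + 1 + I)*(z + 2), so z = 2*I is a simple zero of Q and P is analytic there; z = 2*I is therefore a simple pole and
  Res(f, z₀) = P(z₀)/Q'(z₀).

Q'(z) = 3*z^2 + 6*z - 2*I*z + 4 - 4*I, so Q'(2*I) = -4 + 8*I.
P(2*I) = exp(2*I).

Res(f, 2*I) = (exp(2*I))/(-4 + 8*I) = (-1/20 - I/10)*exp(2*I)

Final answer: (-1/20 - I/10)*exp(2*I)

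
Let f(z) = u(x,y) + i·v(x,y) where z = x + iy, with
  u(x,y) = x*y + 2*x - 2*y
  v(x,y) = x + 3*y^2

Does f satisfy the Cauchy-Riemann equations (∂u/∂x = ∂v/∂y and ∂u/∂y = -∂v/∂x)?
∂u/∂x = y + 2
∂v/∂y = 6*y
∂u/∂y = x - 2
∂v/∂x = 1
∂u/∂x ≠ ∂v/∂y and ∂u/∂y ≠ -∂v/∂x; the Cauchy-Riemann equations are not satisfied, so f is not analytic.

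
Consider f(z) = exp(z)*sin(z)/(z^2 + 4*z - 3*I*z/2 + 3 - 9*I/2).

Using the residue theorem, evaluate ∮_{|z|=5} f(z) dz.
By the residue theorem, ∮_C f(z) dz = 2πi · (sum of the residues of f at the poles inside |z| = 5).

The denominator factors as (z + 3)*(z + 1 - 3*I/2), so the singularities of f are simple poles at z = -3, z = -1 + 3*I/2.
  |-3|² = 9 < 25 = 5², so this pole is inside the contour.
  |-1 + 3*I/2|² = 13/4 < 25 = 5², so this pole is inside the contour.

With P(z) = exp(z)*sin(z) and Q(z) = z^2 + 4*z - 3*I*z/2 + 3 - 9*I/2, each pole is simple, so Res(f, z₀) = P(z₀)/Q'(z₀) with Q'(z) = 2*z + 4 - 3*I/2.
  Res(f, -3) = P(-3)/Q'(-3) = (-exp(-3)*sin(3))/(-2 - 3*I/2) = (8/25 - 6*I/25)*exp(-3)*sin(3)
  Res(f, -1 + 3*I/2) = P(-1 + 3*I/2)/Q'(-1 + 3*I/2) = (-exp(-1 + 3*I/2)*sin(1 - 3*I/2))/(2 + 3*I/2) = (-8/25 + 6*I/25)*exp(-1 + 3*I/2)*sin(1 - 3*I/2)

Sum of residues inside C: (-8/25 + 6*I/25)*exp(-1 + 3*I/2)*sin(1 - 3*I/2) + (8/25 - 6*I/25)*exp(-3)*sin(3)
∮_C f(z) dz = 2πi · ((-8/25 + 6*I/25)*exp(-1 + 3*I/2)*sin(1 - 3*I/2) + (8/25 - 6*I/25)*exp(-3)*sin(3)) = pi*(-12/25 - 16*I/25)*exp(-1 + 3*I/2)*sin(1 - 3*I/2) + pi*(12/25 + 16*I/25)*exp(-3)*sin(3)

Final answer: pi*(-12/25 - 16*I/25)*exp(-1 + 3*I/2)*sin(1 - 3*I/2) + pi*(12/25 + 16*I/25)*exp(-3)*sin(3)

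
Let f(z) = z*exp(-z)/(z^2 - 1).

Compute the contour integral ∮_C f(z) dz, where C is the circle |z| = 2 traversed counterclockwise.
By the residue theorem, ∮_C f(z) dz = 2πi · (sum of the residues of f at the poles inside |z| = 2).

The denominator factors as (z - 1)*(z + 1), so the singularities of f are simple poles at z = 1, z = -1.
  |1|² = 1 < 4 = 2², so this pole is inside the contour.
  |-1|² = 1 < 4 = 2², so this pole is inside the contour.

With P(z) = z*exp(-z) and Q(z) = z^2 - 1, each pole is simple, so Res(f, z₀) = P(z₀)/Q'(z₀) with Q'(z) = 2*z.
  Res(f, 1) = P(1)/Q'(1) = (exp(-1))/(2) = exp(-1)/2
  Res(f, -1) = P(-1)/Q'(-1) = (-exp(1))/(-2) = exp(1)/2

Sum of residues inside C: exp(-1)/2 + exp(1)/2
∮_C f(z) dz = 2πi · (exp(-1)/2 + exp(1)/2) = I*pi*exp(-1) + exp(1)*I*pi

Final answer: I*pi*exp(-1) + exp(1)*I*pi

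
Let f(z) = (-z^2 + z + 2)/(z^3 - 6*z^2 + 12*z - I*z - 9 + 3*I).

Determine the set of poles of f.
{1 - I, 2 + I, 3}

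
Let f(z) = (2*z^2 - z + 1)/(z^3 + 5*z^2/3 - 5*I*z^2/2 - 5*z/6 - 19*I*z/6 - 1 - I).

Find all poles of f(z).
The singularities of f are the zeros of the denominator. Factoring,
  z^3 + 5*z^2/3 - 5*I*z^2/2 - 5*z/6 - 19*I*z/6 - 1 - I = (z + 1 - I)*(z - 3*I/2)*(z + 2/3)
so the candidates are z = -1 + I, z = 3*I/2, z = -2/3.

Check the numerator P(z) = 2*z^2 - z + 1 at each one:
  P(-1 + I) = 2 - 5*I ≠ 0, so z = -1 + I is a (simple) pole.
  P(3*I/2) = -7/2 - 3*I/2 ≠ 0, so z = 3*I/2 is a (simple) pole.
  P(-2/3) = 23/9 ≠ 0, so z = -2/3 is a (simple) pole.

Poles of f: {-1 + I, -2/3, 3*I/2}

Final answer: {-1 + I, -2/3, 3*I/2}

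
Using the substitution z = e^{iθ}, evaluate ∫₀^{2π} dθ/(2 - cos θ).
2*sqrt(3)*pi/3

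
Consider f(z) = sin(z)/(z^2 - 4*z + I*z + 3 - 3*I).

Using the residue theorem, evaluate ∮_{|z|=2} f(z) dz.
By the residue theorem, ∮_C f(z) dz = 2πi · (sum of the residues of f at the poles inside |z| = 2).

The denominator factors as (z - 3)*(z - 1 + I), so the singularities of f are simple poles at z = 3, z = 1 - I.
  |3|² = 9 > 4 = 2², so this pole is outside the contour.
  |1 - I|² = 2 < 4 = 2², so this pole is inside the contour.

With P(z) = sin(z) and Q(z) = z^2 - 4*z + I*z + 3 - 3*I, each pole is simple, so Res(f, z₀) = P(z₀)/Q'(z₀) with Q'(z) = 2*z - 4 + I.
  Res(f, 1 - I) = P(1 - I)/Q'(1 - I) = (sin(1 - I))/(-2 - I) = (-2/5 + I/5)*sin(1 - I)

∮_C f(z) dz = 2πi · ((-2/5 + I/5)*sin(1 - I)) = pi*(-2/5 - 4*I/5)*sin(1 - I)

Final answer: pi*(-2/5 - 4*I/5)*sin(1 - I)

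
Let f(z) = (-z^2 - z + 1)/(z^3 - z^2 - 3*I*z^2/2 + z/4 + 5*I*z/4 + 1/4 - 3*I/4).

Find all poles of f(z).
{I, 1/2 - I/2, 1/2 + I}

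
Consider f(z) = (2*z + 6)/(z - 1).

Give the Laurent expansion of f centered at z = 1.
Put w = z - (1), i.e. z = w + 1. The denominator is w, so it suffices to rewrite the numerator in powers of w.

P(z) = 2*z + 6
P(w + 1) = 8 + 2*w

Dividing each term by w:
  f = 8/w + 2

Substituting back w = z - 1:
  f(z) = 8/(z - 1) + 2

The series is finite because the numerator is a polynomial; the negative powers form the principal part, and the coefficient of 1/(z - 1) gives Res(f, 1) = 8.

Final answer: 8/(z - 1) + 2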